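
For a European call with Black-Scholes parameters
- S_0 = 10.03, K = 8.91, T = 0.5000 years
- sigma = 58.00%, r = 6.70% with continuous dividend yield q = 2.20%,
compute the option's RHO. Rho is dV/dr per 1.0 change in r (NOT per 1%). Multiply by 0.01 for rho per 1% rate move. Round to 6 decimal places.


Answer: Rho = 2.391419

Derivation:
d1 = 0.5486328390; d2 = 0.1385109059
phi(d1) = 0.3432015040; exp(-qT) = 0.9890602788; exp(-rT) = 0.9670549112
N(d2) = 0.5550816745
Rho = K*T*exp(-rT)*N(d2) = 8.9100 * 0.5000 * 0.9670549112 * 0.5550816745 = 2.391419


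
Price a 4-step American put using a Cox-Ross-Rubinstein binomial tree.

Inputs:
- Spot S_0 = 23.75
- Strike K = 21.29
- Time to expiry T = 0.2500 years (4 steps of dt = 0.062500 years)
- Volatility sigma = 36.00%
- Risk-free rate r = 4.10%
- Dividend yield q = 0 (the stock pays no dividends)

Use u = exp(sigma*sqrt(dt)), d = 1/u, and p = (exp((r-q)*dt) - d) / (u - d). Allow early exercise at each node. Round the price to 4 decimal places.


dt = T/N = 0.062500
u = exp(sigma*sqrt(dt)) = 1.094174; d = 1/u = 0.913931
p = (exp((r-q)*dt) - d) / (u - d) = 0.491750
Discount per step: exp(-r*dt) = 0.997441
Stock lattice S(k, i) with i counting down-moves:
  k=0: S(0,0) = 23.7500
  k=1: S(1,0) = 25.9866; S(1,1) = 21.7059
  k=2: S(2,0) = 28.4339; S(2,1) = 23.7500; S(2,2) = 19.8377
  k=3: S(3,0) = 31.1117; S(3,1) = 25.9866; S(3,2) = 21.7059; S(3,3) = 18.1303
  k=4: S(4,0) = 34.0416; S(4,1) = 28.4339; S(4,2) = 23.7500; S(4,3) = 19.8377; S(4,4) = 16.5698
Terminal payoffs V(N, i) = max(K - S_T, 0):
  V(4,0) = 0.000000; V(4,1) = 0.000000; V(4,2) = 0.000000; V(4,3) = 1.452332; V(4,4) = 4.720187
Backward induction: V(k, i) = exp(-r*dt) * [p * V(k+1, i) + (1-p) * V(k+1, i+1)]; then take max(V_cont, immediate exercise) for American.
  V(3,0) = exp(-r*dt) * [p*0.000000 + (1-p)*0.000000] = 0.000000; exercise = 0.000000; V(3,0) = max -> 0.000000
  V(3,1) = exp(-r*dt) * [p*0.000000 + (1-p)*0.000000] = 0.000000; exercise = 0.000000; V(3,1) = max -> 0.000000
  V(3,2) = exp(-r*dt) * [p*0.000000 + (1-p)*1.452332] = 0.736258; exercise = 0.000000; V(3,2) = max -> 0.736258
  V(3,3) = exp(-r*dt) * [p*1.452332 + (1-p)*4.720187] = 3.105251; exercise = 3.159737; V(3,3) = max -> 3.159737
  V(2,0) = exp(-r*dt) * [p*0.000000 + (1-p)*0.000000] = 0.000000; exercise = 0.000000; V(2,0) = max -> 0.000000
  V(2,1) = exp(-r*dt) * [p*0.000000 + (1-p)*0.736258] = 0.373245; exercise = 0.000000; V(2,1) = max -> 0.373245
  V(2,2) = exp(-r*dt) * [p*0.736258 + (1-p)*3.159737] = 1.962954; exercise = 1.452332; V(2,2) = max -> 1.962954
  V(1,0) = exp(-r*dt) * [p*0.000000 + (1-p)*0.373245] = 0.189216; exercise = 0.000000; V(1,0) = max -> 0.189216
  V(1,1) = exp(-r*dt) * [p*0.373245 + (1-p)*1.962954] = 1.178191; exercise = 0.000000; V(1,1) = max -> 1.178191
  V(0,0) = exp(-r*dt) * [p*0.189216 + (1-p)*1.178191] = 0.690092; exercise = 0.000000; V(0,0) = max -> 0.690092

Answer: Price = V(0,0) = 0.6901


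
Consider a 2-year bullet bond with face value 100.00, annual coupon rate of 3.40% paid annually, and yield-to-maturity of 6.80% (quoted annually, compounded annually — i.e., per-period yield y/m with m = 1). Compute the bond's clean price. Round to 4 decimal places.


Coupon per period c = face * coupon_rate / m = 3.400000
Periods per year m = 1; per-period yield y/m = 0.068000
Number of cashflows N = 2
Cashflows (t years, CF_t, discount factor 1/(1+y/m)^(m*t), PV):
  t = 1.0000: CF_t = 3.400000, DF = 0.936330, PV = 3.183521
  t = 2.0000: CF_t = 103.400000, DF = 0.876713, PV = 90.652134
Price P = sum_t PV_t = 93.835655

Answer: Price = 93.8357


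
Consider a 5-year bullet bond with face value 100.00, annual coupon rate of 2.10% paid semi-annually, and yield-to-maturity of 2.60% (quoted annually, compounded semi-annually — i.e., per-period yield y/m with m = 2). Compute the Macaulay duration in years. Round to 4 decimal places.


Answer: Macaulay duration = 4.7692 years

Derivation:
Coupon per period c = face * coupon_rate / m = 1.050000
Periods per year m = 2; per-period yield y/m = 0.013000
Number of cashflows N = 10
Cashflows (t years, CF_t, discount factor 1/(1+y/m)^(m*t), PV):
  t = 0.5000: CF_t = 1.050000, DF = 0.987167, PV = 1.036525
  t = 1.0000: CF_t = 1.050000, DF = 0.974498, PV = 1.023223
  t = 1.5000: CF_t = 1.050000, DF = 0.961992, PV = 1.010092
  t = 2.0000: CF_t = 1.050000, DF = 0.949647, PV = 0.997129
  t = 2.5000: CF_t = 1.050000, DF = 0.937460, PV = 0.984333
  t = 3.0000: CF_t = 1.050000, DF = 0.925429, PV = 0.971701
  t = 3.5000: CF_t = 1.050000, DF = 0.913553, PV = 0.959231
  t = 4.0000: CF_t = 1.050000, DF = 0.901829, PV = 0.946921
  t = 4.5000: CF_t = 1.050000, DF = 0.890256, PV = 0.934769
  t = 5.0000: CF_t = 101.050000, DF = 0.878831, PV = 88.805909
Price P = sum_t PV_t = 97.669834
Macaulay numerator sum_t t * PV_t:
  t * PV_t at t = 0.5000: 0.518263
  t * PV_t at t = 1.0000: 1.023223
  t * PV_t at t = 1.5000: 1.515138
  t * PV_t at t = 2.0000: 1.994259
  t * PV_t at t = 2.5000: 2.460833
  t * PV_t at t = 3.0000: 2.915103
  t * PV_t at t = 3.5000: 3.357308
  t * PV_t at t = 4.0000: 3.787684
  t * PV_t at t = 4.5000: 4.206460
  t * PV_t at t = 5.0000: 444.029545
Macaulay duration D = (sum_t t * PV_t) / P = 465.807816 / 97.669834 = 4.769209


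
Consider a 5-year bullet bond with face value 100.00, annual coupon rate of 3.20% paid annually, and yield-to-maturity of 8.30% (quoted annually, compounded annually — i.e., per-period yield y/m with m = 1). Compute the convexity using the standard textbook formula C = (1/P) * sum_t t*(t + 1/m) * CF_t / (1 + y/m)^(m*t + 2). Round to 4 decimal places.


Coupon per period c = face * coupon_rate / m = 3.200000
Periods per year m = 1; per-period yield y/m = 0.083000
Number of cashflows N = 5
Cashflows (t years, CF_t, discount factor 1/(1+y/m)^(m*t), PV):
  t = 1.0000: CF_t = 3.200000, DF = 0.923361, PV = 2.954755
  t = 2.0000: CF_t = 3.200000, DF = 0.852596, PV = 2.728306
  t = 3.0000: CF_t = 3.200000, DF = 0.787254, PV = 2.519211
  t = 4.0000: CF_t = 3.200000, DF = 0.726919, PV = 2.326142
  t = 5.0000: CF_t = 103.200000, DF = 0.671209, PV = 69.268760
Price P = sum_t PV_t = 79.797174
Convexity numerator sum_t t*(t + 1/m) * CF_t / (1+y/m)^(m*t + 2):
  t = 1.0000: term = 5.038423
  t = 2.0000: term = 13.956850
  t = 3.0000: term = 25.774422
  t = 4.0000: term = 39.665162
  t = 5.0000: term = 1771.747202
Convexity = (1/P) * sum = 1856.182059 / 79.797174 = 23.261250

Answer: Convexity = 23.2613


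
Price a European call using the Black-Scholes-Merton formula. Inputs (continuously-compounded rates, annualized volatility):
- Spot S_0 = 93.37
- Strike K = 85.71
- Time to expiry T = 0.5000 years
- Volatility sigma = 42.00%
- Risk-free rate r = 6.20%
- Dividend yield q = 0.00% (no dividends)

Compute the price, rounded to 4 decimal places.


Answer: Price = 16.3392

Derivation:
d1 = (ln(S/K) + (r - q + 0.5*sigma^2) * T) / (sigma * sqrt(T)) = 0.54110703
d2 = d1 - sigma * sqrt(T) = 0.24412218
exp(-rT) = 0.96947557; exp(-qT) = 1.00000000
C = S_0 * exp(-qT) * N(d1) - K * exp(-rT) * N(d2)
N(d1) = 0.70578309; N(d2) = 0.59643190
C = 93.3700 * 1.00000000 * 0.70578309 - 85.7100 * 0.96947557 * 0.59643190 = 16.3392


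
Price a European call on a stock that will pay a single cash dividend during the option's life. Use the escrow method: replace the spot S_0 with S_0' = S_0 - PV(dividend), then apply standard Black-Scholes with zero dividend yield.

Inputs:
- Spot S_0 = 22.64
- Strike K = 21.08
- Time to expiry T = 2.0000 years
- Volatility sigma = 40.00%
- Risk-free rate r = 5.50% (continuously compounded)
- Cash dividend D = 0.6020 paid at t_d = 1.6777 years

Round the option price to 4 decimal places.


PV(D) = D * exp(-r * t_d) = 0.6020 * 0.91185572 = 0.54893715
S_0' = S_0 - PV(D) = 22.6400 - 0.54893715 = 22.09106285
d1 = (ln(S_0'/K) + (r + sigma^2/2)*T) / (sigma*sqrt(T)) = 0.56011414
d2 = d1 - sigma*sqrt(T) = -0.00557128
exp(-rT) = 0.89583414
N(d1) = 0.71229921; N(d2) = 0.49777739
C = S_0' * N(d1) - K * exp(-rT) * N(d2) = 22.09106285 * 0.71229921 - 21.0800 * 0.89583414 * 0.49777739 = 6.3353

Answer: Price = 6.3353


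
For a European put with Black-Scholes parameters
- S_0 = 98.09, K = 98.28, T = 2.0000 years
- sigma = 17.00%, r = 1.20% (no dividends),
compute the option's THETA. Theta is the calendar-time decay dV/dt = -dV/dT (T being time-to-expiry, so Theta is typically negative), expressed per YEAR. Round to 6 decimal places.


d1 = 0.2119859416; d2 = -0.0284303640
phi(d1) = 0.3900783928; exp(-qT) = 1.0000000000; exp(-rT) = 0.9762857098
Theta = -S*exp(-qT)*phi(d1)*sigma/(2*sqrt(T)) + r*K*exp(-rT)*N(-d2) - q*S*exp(-qT)*N(-d1)
N(-d1) = 0.4160590010; N(-d2) = 0.5113405465; sqrt(T) = 1.4142135624
Term 1 = -98.0900 * 1.0000000000 * 0.3900783928 * 0.1700 / (2 * 1.4142135624) = -2.2997496264
Term 2 = 0.0120 * 98.2800 * 0.9762857098 * 0.5113405465 = 0.5887535754
Term 3 = 0 (no dividend yield, q = 0)
Theta = -2.2997496264 + (0.5887535754) + (0.0000000000) = -1.710996

Answer: Theta = -1.710996


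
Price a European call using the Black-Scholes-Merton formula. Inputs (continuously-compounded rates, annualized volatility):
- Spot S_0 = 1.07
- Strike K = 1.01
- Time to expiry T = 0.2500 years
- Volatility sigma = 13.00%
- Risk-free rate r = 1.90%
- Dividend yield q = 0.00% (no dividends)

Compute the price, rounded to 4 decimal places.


d1 = (ln(S/K) + (r - q + 0.5*sigma^2) * T) / (sigma * sqrt(T)) = 0.99339719
d2 = d1 - sigma * sqrt(T) = 0.92839719
exp(-rT) = 0.99526126; exp(-qT) = 1.00000000
C = S_0 * exp(-qT) * N(d1) - K * exp(-rT) * N(d2)
N(d1) = 0.83974179; N(d2) = 0.82339921
C = 1.0700 * 1.00000000 * 0.83974179 - 1.0100 * 0.99526126 * 0.82339921 = 0.0708

Answer: Price = 0.0708


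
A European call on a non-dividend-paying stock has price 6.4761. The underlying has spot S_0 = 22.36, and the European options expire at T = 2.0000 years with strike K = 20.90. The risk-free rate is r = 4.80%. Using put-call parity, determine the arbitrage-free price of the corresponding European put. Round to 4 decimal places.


Answer: Put price = 3.1030

Derivation:
Put-call parity: C - P = S_0 * exp(-qT) - K * exp(-rT).
S_0 * exp(-qT) = 22.3600 * 1.00000000 = 22.36000000
K * exp(-rT) = 20.9000 * 0.90846402 = 18.98689794
P = C - S*exp(-qT) + K*exp(-rT)
P = 6.4761 - 22.36000000 + 18.98689794 = 3.1030


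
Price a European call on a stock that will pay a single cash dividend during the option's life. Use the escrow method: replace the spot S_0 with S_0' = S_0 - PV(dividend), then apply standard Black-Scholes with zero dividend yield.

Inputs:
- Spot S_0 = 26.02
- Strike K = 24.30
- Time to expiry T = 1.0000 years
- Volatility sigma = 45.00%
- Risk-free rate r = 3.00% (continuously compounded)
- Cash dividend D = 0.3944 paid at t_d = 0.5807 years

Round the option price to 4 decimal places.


PV(D) = D * exp(-r * t_d) = 0.3944 * 0.98272987 = 0.38758866
S_0' = S_0 - PV(D) = 26.0200 - 0.38758866 = 25.63241134
d1 = (ln(S_0'/K) + (r + sigma^2/2)*T) / (sigma*sqrt(T)) = 0.41029171
d2 = d1 - sigma*sqrt(T) = -0.03970829
exp(-rT) = 0.97044553
N(d1) = 0.65920401; N(d2) = 0.48416285
C = S_0' * N(d1) - K * exp(-rT) * N(d2) = 25.63241134 * 0.65920401 - 24.3000 * 0.97044553 * 0.48416285 = 5.4795

Answer: Price = 5.4795


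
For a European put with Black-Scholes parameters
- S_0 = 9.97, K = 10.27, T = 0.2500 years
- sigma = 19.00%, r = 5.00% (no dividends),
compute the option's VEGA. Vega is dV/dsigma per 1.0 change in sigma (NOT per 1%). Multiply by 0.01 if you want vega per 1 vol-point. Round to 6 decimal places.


d1 = -0.1329888418; d2 = -0.2279888418
phi(d1) = 0.3954299800; exp(-qT) = 1.0000000000; exp(-rT) = 0.9875778005
Vega = S * exp(-qT) * phi(d1) * sqrt(T) = 9.9700 * 1.0000000000 * 0.3954299800 * 0.5000000000 = 1.971218

Answer: Vega = 1.971218


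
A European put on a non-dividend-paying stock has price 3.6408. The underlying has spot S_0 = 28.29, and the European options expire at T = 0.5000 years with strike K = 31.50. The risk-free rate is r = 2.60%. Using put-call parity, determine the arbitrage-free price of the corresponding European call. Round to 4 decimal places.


Answer: Call price = 0.8376

Derivation:
Put-call parity: C - P = S_0 * exp(-qT) - K * exp(-rT).
S_0 * exp(-qT) = 28.2900 * 1.00000000 = 28.29000000
K * exp(-rT) = 31.5000 * 0.98708414 = 31.09315025
C = P + S*exp(-qT) - K*exp(-rT)
C = 3.6408 + 28.29000000 - 31.09315025 = 0.8376


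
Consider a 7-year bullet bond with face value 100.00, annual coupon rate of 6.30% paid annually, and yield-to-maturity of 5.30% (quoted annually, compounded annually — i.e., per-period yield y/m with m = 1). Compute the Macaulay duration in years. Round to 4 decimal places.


Coupon per period c = face * coupon_rate / m = 6.300000
Periods per year m = 1; per-period yield y/m = 0.053000
Number of cashflows N = 7
Cashflows (t years, CF_t, discount factor 1/(1+y/m)^(m*t), PV):
  t = 1.0000: CF_t = 6.300000, DF = 0.949668, PV = 5.982906
  t = 2.0000: CF_t = 6.300000, DF = 0.901869, PV = 5.681772
  t = 3.0000: CF_t = 6.300000, DF = 0.856475, PV = 5.395795
  t = 4.0000: CF_t = 6.300000, DF = 0.813367, PV = 5.124212
  t = 5.0000: CF_t = 6.300000, DF = 0.772428, PV = 4.866298
  t = 6.0000: CF_t = 6.300000, DF = 0.733550, PV = 4.621366
  t = 7.0000: CF_t = 106.300000, DF = 0.696629, PV = 74.051637
Price P = sum_t PV_t = 105.723986
Macaulay numerator sum_t t * PV_t:
  t * PV_t at t = 1.0000: 5.982906
  t * PV_t at t = 2.0000: 11.363544
  t * PV_t at t = 3.0000: 16.187385
  t * PV_t at t = 4.0000: 20.496847
  t * PV_t at t = 5.0000: 24.331490
  t * PV_t at t = 6.0000: 27.728193
  t * PV_t at t = 7.0000: 518.361462
Macaulay duration D = (sum_t t * PV_t) / P = 624.451827 / 105.723986 = 5.906435

Answer: Macaulay duration = 5.9064 years


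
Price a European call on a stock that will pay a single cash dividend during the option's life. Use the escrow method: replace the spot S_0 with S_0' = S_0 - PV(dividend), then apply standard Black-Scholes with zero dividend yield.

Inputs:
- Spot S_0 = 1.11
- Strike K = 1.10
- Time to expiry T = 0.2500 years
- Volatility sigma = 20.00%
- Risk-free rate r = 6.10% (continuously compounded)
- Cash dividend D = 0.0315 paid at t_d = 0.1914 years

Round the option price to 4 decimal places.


Answer: Price = 0.0409

Derivation:
PV(D) = D * exp(-r * t_d) = 0.0315 * 0.98839249 = 0.03113436
S_0' = S_0 - PV(D) = 1.1100 - 0.03113436 = 1.07886564
d1 = (ln(S_0'/K) + (r + sigma^2/2)*T) / (sigma*sqrt(T)) = 0.00849973
d2 = d1 - sigma*sqrt(T) = -0.09150027
exp(-rT) = 0.98486569
N(d1) = 0.50339086; N(d2) = 0.46354754
C = S_0' * N(d1) - K * exp(-rT) * N(d2) = 1.07886564 * 0.50339086 - 1.1000 * 0.98486569 * 0.46354754 = 0.0409


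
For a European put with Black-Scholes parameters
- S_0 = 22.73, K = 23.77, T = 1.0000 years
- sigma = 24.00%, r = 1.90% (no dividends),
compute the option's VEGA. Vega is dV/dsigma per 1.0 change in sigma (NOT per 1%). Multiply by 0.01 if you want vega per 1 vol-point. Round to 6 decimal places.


d1 = 0.0127556521; d2 = -0.2272443479
phi(d1) = 0.3989098264; exp(-qT) = 1.0000000000; exp(-rT) = 0.9811793622
Vega = S * exp(-qT) * phi(d1) * sqrt(T) = 22.7300 * 1.0000000000 * 0.3989098264 * 1.0000000000 = 9.067220

Answer: Vega = 9.067220


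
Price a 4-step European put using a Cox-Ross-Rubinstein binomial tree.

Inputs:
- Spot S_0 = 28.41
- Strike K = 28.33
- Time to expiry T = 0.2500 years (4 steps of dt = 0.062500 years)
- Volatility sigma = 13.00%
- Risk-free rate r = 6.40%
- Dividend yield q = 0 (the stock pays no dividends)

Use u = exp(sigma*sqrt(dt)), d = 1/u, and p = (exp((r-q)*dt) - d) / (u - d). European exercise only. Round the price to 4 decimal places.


Answer: Price = V(0,0) = 0.4635

Derivation:
dt = T/N = 0.062500
u = exp(sigma*sqrt(dt)) = 1.033034; d = 1/u = 0.968022
p = (exp((r-q)*dt) - d) / (u - d) = 0.553527
Discount per step: exp(-r*dt) = 0.996008
Stock lattice S(k, i) with i counting down-moves:
  k=0: S(0,0) = 28.4100
  k=1: S(1,0) = 29.3485; S(1,1) = 27.5015
  k=2: S(2,0) = 30.3180; S(2,1) = 28.4100; S(2,2) = 26.6221
  k=3: S(3,0) = 31.3195; S(3,1) = 29.3485; S(3,2) = 27.5015; S(3,3) = 25.7708
  k=4: S(4,0) = 32.3541; S(4,1) = 30.3180; S(4,2) = 28.4100; S(4,3) = 26.6221; S(4,4) = 24.9467
Terminal payoffs V(N, i) = max(K - S_T, 0):
  V(4,0) = 0.000000; V(4,1) = 0.000000; V(4,2) = 0.000000; V(4,3) = 1.707913; V(4,4) = 3.383309
Backward induction: V(k, i) = exp(-r*dt) * [p * V(k+1, i) + (1-p) * V(k+1, i+1)].
  V(3,0) = exp(-r*dt) * [p*0.000000 + (1-p)*0.000000] = 0.000000
  V(3,1) = exp(-r*dt) * [p*0.000000 + (1-p)*0.000000] = 0.000000
  V(3,2) = exp(-r*dt) * [p*0.000000 + (1-p)*1.707913] = 0.759494
  V(3,3) = exp(-r*dt) * [p*1.707913 + (1-p)*3.383309] = 2.446129
  V(2,0) = exp(-r*dt) * [p*0.000000 + (1-p)*0.000000] = 0.000000
  V(2,1) = exp(-r*dt) * [p*0.000000 + (1-p)*0.759494] = 0.337740
  V(2,2) = exp(-r*dt) * [p*0.759494 + (1-p)*2.446129] = 1.506494
  V(1,0) = exp(-r*dt) * [p*0.000000 + (1-p)*0.337740] = 0.150190
  V(1,1) = exp(-r*dt) * [p*0.337740 + (1-p)*1.506494] = 0.856126
  V(0,0) = exp(-r*dt) * [p*0.150190 + (1-p)*0.856126] = 0.463514


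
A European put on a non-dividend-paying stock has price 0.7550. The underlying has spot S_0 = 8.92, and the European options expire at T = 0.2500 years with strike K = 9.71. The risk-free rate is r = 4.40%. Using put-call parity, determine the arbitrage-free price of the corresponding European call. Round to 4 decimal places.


Answer: Call price = 0.0712

Derivation:
Put-call parity: C - P = S_0 * exp(-qT) - K * exp(-rT).
S_0 * exp(-qT) = 8.9200 * 1.00000000 = 8.92000000
K * exp(-rT) = 9.7100 * 0.98906028 = 9.60377531
C = P + S*exp(-qT) - K*exp(-rT)
C = 0.7550 + 8.92000000 - 9.60377531 = 0.0712


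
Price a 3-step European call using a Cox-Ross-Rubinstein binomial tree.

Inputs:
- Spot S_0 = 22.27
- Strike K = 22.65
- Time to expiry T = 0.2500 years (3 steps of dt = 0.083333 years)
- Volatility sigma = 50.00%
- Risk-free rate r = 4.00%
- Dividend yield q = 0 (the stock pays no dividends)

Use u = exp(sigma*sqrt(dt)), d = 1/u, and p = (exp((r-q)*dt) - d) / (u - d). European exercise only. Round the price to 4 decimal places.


Answer: Price = V(0,0) = 2.3283

Derivation:
dt = T/N = 0.083333
u = exp(sigma*sqrt(dt)) = 1.155274; d = 1/u = 0.865596
p = (exp((r-q)*dt) - d) / (u - d) = 0.475504
Discount per step: exp(-r*dt) = 0.996672
Stock lattice S(k, i) with i counting down-moves:
  k=0: S(0,0) = 22.2700
  k=1: S(1,0) = 25.7280; S(1,1) = 19.2768
  k=2: S(2,0) = 29.7228; S(2,1) = 22.2700; S(2,2) = 16.6859
  k=3: S(3,0) = 34.3380; S(3,1) = 25.7280; S(3,2) = 19.2768; S(3,3) = 14.4433
Terminal payoffs V(N, i) = max(S_T - K, 0):
  V(3,0) = 11.688020; V(3,1) = 3.077953; V(3,2) = 0.000000; V(3,3) = 0.000000
Backward induction: V(k, i) = exp(-r*dt) * [p * V(k+1, i) + (1-p) * V(k+1, i+1)].
  V(2,0) = exp(-r*dt) * [p*11.688020 + (1-p)*3.077953] = 7.148210
  V(2,1) = exp(-r*dt) * [p*3.077953 + (1-p)*0.000000] = 1.458709
  V(2,2) = exp(-r*dt) * [p*0.000000 + (1-p)*0.000000] = 0.000000
  V(1,0) = exp(-r*dt) * [p*7.148210 + (1-p)*1.458709] = 4.150234
  V(1,1) = exp(-r*dt) * [p*1.458709 + (1-p)*0.000000] = 0.691314
  V(0,0) = exp(-r*dt) * [p*4.150234 + (1-p)*0.691314] = 2.328272


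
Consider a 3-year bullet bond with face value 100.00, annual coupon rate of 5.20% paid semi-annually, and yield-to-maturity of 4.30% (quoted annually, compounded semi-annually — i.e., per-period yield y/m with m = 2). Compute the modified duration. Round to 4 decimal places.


Coupon per period c = face * coupon_rate / m = 2.600000
Periods per year m = 2; per-period yield y/m = 0.021500
Number of cashflows N = 6
Cashflows (t years, CF_t, discount factor 1/(1+y/m)^(m*t), PV):
  t = 0.5000: CF_t = 2.600000, DF = 0.978953, PV = 2.545277
  t = 1.0000: CF_t = 2.600000, DF = 0.958348, PV = 2.491705
  t = 1.5000: CF_t = 2.600000, DF = 0.938177, PV = 2.439261
  t = 2.0000: CF_t = 2.600000, DF = 0.918431, PV = 2.387921
  t = 2.5000: CF_t = 2.600000, DF = 0.899100, PV = 2.337661
  t = 3.0000: CF_t = 102.600000, DF = 0.880177, PV = 90.306110
Price P = sum_t PV_t = 102.507934
First compute Macaulay numerator sum_t t * PV_t:
  t * PV_t at t = 0.5000: 1.272638
  t * PV_t at t = 1.0000: 2.491705
  t * PV_t at t = 1.5000: 3.658891
  t * PV_t at t = 2.0000: 4.775841
  t * PV_t at t = 2.5000: 5.844152
  t * PV_t at t = 3.0000: 270.918330
Macaulay duration D = 288.961557 / 102.507934 = 2.818919
Modified duration = D / (1 + y/m) = 2.818919 / (1 + 0.021500) = 2.759588

Answer: Modified duration = 2.7596


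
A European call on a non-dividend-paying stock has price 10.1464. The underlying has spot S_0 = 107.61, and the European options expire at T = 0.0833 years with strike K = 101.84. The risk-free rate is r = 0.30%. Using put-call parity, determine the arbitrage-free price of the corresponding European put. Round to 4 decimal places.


Put-call parity: C - P = S_0 * exp(-qT) - K * exp(-rT).
S_0 * exp(-qT) = 107.6100 * 1.00000000 = 107.61000000
K * exp(-rT) = 101.8400 * 0.99975013 = 101.81455336
P = C - S*exp(-qT) + K*exp(-rT)
P = 10.1464 - 107.61000000 + 101.81455336 = 4.3510

Answer: Put price = 4.3510


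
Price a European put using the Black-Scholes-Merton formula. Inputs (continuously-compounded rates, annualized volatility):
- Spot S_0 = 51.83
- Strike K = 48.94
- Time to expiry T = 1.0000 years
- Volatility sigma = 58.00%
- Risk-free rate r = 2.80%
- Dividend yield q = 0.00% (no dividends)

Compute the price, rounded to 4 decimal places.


Answer: Price = 9.3414

Derivation:
d1 = (ln(S/K) + (r - q + 0.5*sigma^2) * T) / (sigma * sqrt(T)) = 0.43719668
d2 = d1 - sigma * sqrt(T) = -0.14280332
exp(-rT) = 0.97238837; exp(-qT) = 1.00000000
P = K * exp(-rT) * N(-d2) - S_0 * exp(-qT) * N(-d1)
N(-d1) = 0.33098436; N(-d2) = 0.55677724
P = 48.9400 * 0.97238837 * 0.55677724 - 51.8300 * 1.00000000 * 0.33098436 = 9.3414


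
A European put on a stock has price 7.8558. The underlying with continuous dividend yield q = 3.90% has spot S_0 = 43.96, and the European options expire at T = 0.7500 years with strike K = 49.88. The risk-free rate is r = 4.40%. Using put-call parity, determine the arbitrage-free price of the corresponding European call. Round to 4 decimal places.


Answer: Call price = 2.2878

Derivation:
Put-call parity: C - P = S_0 * exp(-qT) - K * exp(-rT).
S_0 * exp(-qT) = 43.9600 * 0.97117364 = 42.69279325
K * exp(-rT) = 49.8800 * 0.96753856 = 48.26082335
C = P + S*exp(-qT) - K*exp(-rT)
C = 7.8558 + 42.69279325 - 48.26082335 = 2.2878


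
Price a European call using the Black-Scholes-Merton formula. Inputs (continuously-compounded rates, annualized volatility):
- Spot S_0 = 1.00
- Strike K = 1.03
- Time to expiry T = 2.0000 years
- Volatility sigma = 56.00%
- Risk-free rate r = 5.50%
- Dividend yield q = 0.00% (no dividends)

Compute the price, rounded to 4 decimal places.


Answer: Price = 0.3361

Derivation:
d1 = (ln(S/K) + (r - q + 0.5*sigma^2) * T) / (sigma * sqrt(T)) = 0.49755215
d2 = d1 - sigma * sqrt(T) = -0.29440745
exp(-rT) = 0.89583414; exp(-qT) = 1.00000000
C = S_0 * exp(-qT) * N(d1) - K * exp(-rT) * N(d2)
N(d1) = 0.69060013; N(d2) = 0.38422329
C = 1.0000 * 1.00000000 * 0.69060013 - 1.0300 * 0.89583414 * 0.38422329 = 0.3361


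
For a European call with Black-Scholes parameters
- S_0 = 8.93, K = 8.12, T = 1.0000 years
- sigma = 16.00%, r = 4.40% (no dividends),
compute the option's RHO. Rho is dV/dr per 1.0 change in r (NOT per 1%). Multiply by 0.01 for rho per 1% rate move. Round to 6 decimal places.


Answer: Rho = 6.100037

Derivation:
d1 = 0.9492890045; d2 = 0.7892890045
phi(d1) = 0.2542306533; exp(-qT) = 1.0000000000; exp(-rT) = 0.9569539575
N(d2) = 0.7850284442
Rho = K*T*exp(-rT)*N(d2) = 8.1200 * 1.0000 * 0.9569539575 * 0.7850284442 = 6.100037


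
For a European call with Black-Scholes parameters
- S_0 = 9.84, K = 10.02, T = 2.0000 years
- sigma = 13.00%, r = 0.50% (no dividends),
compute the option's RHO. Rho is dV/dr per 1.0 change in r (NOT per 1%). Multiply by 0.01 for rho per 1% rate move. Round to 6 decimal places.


Answer: Rho = 8.846107

Derivation:
d1 = 0.0477167373; d2 = -0.1361310259
phi(d1) = 0.3984883656; exp(-qT) = 1.0000000000; exp(-rT) = 0.9900498337
N(d2) = 0.4458588504
Rho = K*T*exp(-rT)*N(d2) = 10.0200 * 2.0000 * 0.9900498337 * 0.4458588504 = 8.846107


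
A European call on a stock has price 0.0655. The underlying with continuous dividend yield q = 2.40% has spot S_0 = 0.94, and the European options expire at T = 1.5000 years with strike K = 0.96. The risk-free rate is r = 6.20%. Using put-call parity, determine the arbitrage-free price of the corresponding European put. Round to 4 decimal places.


Answer: Put price = 0.0335

Derivation:
Put-call parity: C - P = S_0 * exp(-qT) - K * exp(-rT).
S_0 * exp(-qT) = 0.9400 * 0.96464029 = 0.90676188
K * exp(-rT) = 0.9600 * 0.91119350 = 0.87474576
P = C - S*exp(-qT) + K*exp(-rT)
P = 0.0655 - 0.90676188 + 0.87474576 = 0.0335


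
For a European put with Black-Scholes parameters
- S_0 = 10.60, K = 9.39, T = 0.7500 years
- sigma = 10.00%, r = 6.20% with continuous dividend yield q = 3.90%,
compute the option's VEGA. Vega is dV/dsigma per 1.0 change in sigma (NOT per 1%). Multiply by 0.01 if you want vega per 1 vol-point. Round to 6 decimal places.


Answer: Vega = 0.923673

Derivation:
d1 = 1.6420847157; d2 = 1.5554821753
phi(d1) = 0.1036060410; exp(-qT) = 0.9711736407; exp(-rT) = 0.9545645606
Vega = S * exp(-qT) * phi(d1) * sqrt(T) = 10.6000 * 0.9711736407 * 0.1036060410 * 0.8660254038 = 0.923673


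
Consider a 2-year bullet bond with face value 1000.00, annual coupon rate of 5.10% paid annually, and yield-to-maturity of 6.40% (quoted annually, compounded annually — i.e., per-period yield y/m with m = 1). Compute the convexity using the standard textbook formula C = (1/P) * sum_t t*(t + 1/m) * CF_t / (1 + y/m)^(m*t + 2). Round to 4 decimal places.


Answer: Convexity = 5.1264

Derivation:
Coupon per period c = face * coupon_rate / m = 51.000000
Periods per year m = 1; per-period yield y/m = 0.064000
Number of cashflows N = 2
Cashflows (t years, CF_t, discount factor 1/(1+y/m)^(m*t), PV):
  t = 1.0000: CF_t = 51.000000, DF = 0.939850, PV = 47.932331
  t = 2.0000: CF_t = 1051.000000, DF = 0.883317, PV = 928.366499
Price P = sum_t PV_t = 976.298830
Convexity numerator sum_t t*(t + 1/m) * CF_t / (1+y/m)^(m*t + 2):
  t = 1.0000: term = 84.678916
  t = 2.0000: term = 4920.253224
Convexity = (1/P) * sum = 5004.932139 / 976.298830 = 5.126435


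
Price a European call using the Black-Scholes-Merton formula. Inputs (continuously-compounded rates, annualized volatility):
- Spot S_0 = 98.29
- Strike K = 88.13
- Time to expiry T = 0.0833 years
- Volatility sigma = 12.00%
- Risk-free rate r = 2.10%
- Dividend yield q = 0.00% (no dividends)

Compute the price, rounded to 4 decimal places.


Answer: Price = 10.3146

Derivation:
d1 = (ln(S/K) + (r - q + 0.5*sigma^2) * T) / (sigma * sqrt(T)) = 3.21816927
d2 = d1 - sigma * sqrt(T) = 3.18353519
exp(-rT) = 0.99825223; exp(-qT) = 1.00000000
C = S_0 * exp(-qT) * N(d1) - K * exp(-rT) * N(d2)
N(d1) = 0.99935494; N(d2) = 0.99927256
C = 98.2900 * 1.00000000 * 0.99935494 - 88.1300 * 0.99825223 * 0.99927256 = 10.3146


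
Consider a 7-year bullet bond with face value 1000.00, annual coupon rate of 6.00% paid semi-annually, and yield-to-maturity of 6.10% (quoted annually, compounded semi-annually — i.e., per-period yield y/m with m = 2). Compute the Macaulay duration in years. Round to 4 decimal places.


Answer: Macaulay duration = 5.8135 years

Derivation:
Coupon per period c = face * coupon_rate / m = 30.000000
Periods per year m = 2; per-period yield y/m = 0.030500
Number of cashflows N = 14
Cashflows (t years, CF_t, discount factor 1/(1+y/m)^(m*t), PV):
  t = 0.5000: CF_t = 30.000000, DF = 0.970403, PV = 29.112082
  t = 1.0000: CF_t = 30.000000, DF = 0.941681, PV = 28.250443
  t = 1.5000: CF_t = 30.000000, DF = 0.913810, PV = 27.414307
  t = 2.0000: CF_t = 30.000000, DF = 0.886764, PV = 26.602918
  t = 2.5000: CF_t = 30.000000, DF = 0.860518, PV = 25.815544
  t = 3.0000: CF_t = 30.000000, DF = 0.835049, PV = 25.051474
  t = 3.5000: CF_t = 30.000000, DF = 0.810334, PV = 24.310018
  t = 4.0000: CF_t = 30.000000, DF = 0.786350, PV = 23.590508
  t = 4.5000: CF_t = 30.000000, DF = 0.763076, PV = 22.892293
  t = 5.0000: CF_t = 30.000000, DF = 0.740491, PV = 22.214743
  t = 5.5000: CF_t = 30.000000, DF = 0.718575, PV = 21.557247
  t = 6.0000: CF_t = 30.000000, DF = 0.697307, PV = 20.919211
  t = 6.5000: CF_t = 30.000000, DF = 0.676669, PV = 20.300059
  t = 7.0000: CF_t = 1030.000000, DF = 0.656641, PV = 676.340321
Price P = sum_t PV_t = 994.371165
Macaulay numerator sum_t t * PV_t:
  t * PV_t at t = 0.5000: 14.556041
  t * PV_t at t = 1.0000: 28.250443
  t * PV_t at t = 1.5000: 41.121460
  t * PV_t at t = 2.0000: 53.205835
  t * PV_t at t = 2.5000: 64.538859
  t * PV_t at t = 3.0000: 75.154421
  t * PV_t at t = 3.5000: 85.085063
  t * PV_t at t = 4.0000: 94.362030
  t * PV_t at t = 4.5000: 103.015317
  t * PV_t at t = 5.0000: 111.073715
  t * PV_t at t = 5.5000: 118.564858
  t * PV_t at t = 6.0000: 125.515266
  t * PV_t at t = 6.5000: 131.950385
  t * PV_t at t = 7.0000: 4734.382245
Macaulay duration D = (sum_t t * PV_t) / P = 5780.775939 / 994.371165 = 5.813499


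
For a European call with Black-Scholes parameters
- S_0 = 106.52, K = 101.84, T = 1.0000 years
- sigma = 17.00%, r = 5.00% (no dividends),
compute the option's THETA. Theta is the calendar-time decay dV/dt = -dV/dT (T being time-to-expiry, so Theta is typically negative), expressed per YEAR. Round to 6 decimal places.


Answer: Theta = -6.240314

Derivation:
d1 = 0.6434106276; d2 = 0.4734106276
phi(d1) = 0.3243516050; exp(-qT) = 1.0000000000; exp(-rT) = 0.9512294245
Theta = -S*exp(-qT)*phi(d1)*sigma/(2*sqrt(T)) - r*K*exp(-rT)*N(d2) + q*S*exp(-qT)*N(d1)
N(d1) = 0.7400211554; N(d2) = 0.6820398754; sqrt(T) = 1.0000000000
Term 1 = -106.5200 * 1.0000000000 * 0.3243516050 * 0.1700 / (2 * 1.0000000000) = -2.9367443020
Term 2 = -0.0500 * 101.8400 * 0.9512294245 * 0.6820398754 = -3.3035694194
Term 3 = 0 (no dividend yield, q = 0)
Theta = -2.9367443020 + (-3.3035694194) + (0.0000000000) = -6.240314


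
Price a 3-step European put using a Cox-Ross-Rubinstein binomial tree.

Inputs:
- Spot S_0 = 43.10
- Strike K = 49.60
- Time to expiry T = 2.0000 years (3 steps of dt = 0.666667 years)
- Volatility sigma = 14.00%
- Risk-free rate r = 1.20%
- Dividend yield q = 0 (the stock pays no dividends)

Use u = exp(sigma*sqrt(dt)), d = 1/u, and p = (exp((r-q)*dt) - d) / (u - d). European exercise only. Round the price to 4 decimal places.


Answer: Price = V(0,0) = 6.7359

Derivation:
dt = T/N = 0.666667
u = exp(sigma*sqrt(dt)) = 1.121099; d = 1/u = 0.891982
p = (exp((r-q)*dt) - d) / (u - d) = 0.506510
Discount per step: exp(-r*dt) = 0.992032
Stock lattice S(k, i) with i counting down-moves:
  k=0: S(0,0) = 43.1000
  k=1: S(1,0) = 48.3194; S(1,1) = 38.4444
  k=2: S(2,0) = 54.1708; S(2,1) = 43.1000; S(2,2) = 34.2917
  k=3: S(3,0) = 60.7308; S(3,1) = 48.3194; S(3,2) = 38.4444; S(3,3) = 30.5876
Terminal payoffs V(N, i) = max(K - S_T, 0):
  V(3,0) = 0.000000; V(3,1) = 1.280630; V(3,2) = 11.155583; V(3,3) = 19.012408
Backward induction: V(k, i) = exp(-r*dt) * [p * V(k+1, i) + (1-p) * V(k+1, i+1)].
  V(2,0) = exp(-r*dt) * [p*0.000000 + (1-p)*1.280630] = 0.626942
  V(2,1) = exp(-r*dt) * [p*1.280630 + (1-p)*11.155583] = 6.104783
  V(2,2) = exp(-r*dt) * [p*11.155583 + (1-p)*19.012408] = 14.913062
  V(1,0) = exp(-r*dt) * [p*0.626942 + (1-p)*6.104783] = 3.303664
  V(1,1) = exp(-r*dt) * [p*6.104783 + (1-p)*14.913062] = 10.368298
  V(0,0) = exp(-r*dt) * [p*3.303664 + (1-p)*10.368298] = 6.735885


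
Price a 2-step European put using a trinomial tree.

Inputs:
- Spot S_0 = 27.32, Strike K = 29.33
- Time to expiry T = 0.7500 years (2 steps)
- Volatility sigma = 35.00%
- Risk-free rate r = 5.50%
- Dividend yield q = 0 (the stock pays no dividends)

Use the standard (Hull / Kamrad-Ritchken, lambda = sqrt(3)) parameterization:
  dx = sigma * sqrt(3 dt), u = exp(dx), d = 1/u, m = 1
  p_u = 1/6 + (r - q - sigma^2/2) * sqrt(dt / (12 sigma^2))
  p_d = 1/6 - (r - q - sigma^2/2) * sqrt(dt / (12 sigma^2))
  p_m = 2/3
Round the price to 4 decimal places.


dt = T/N = 0.375000; dx = sigma*sqrt(3*dt) = 0.371231
u = exp(dx) = 1.449518; d = 1/u = 0.689885
p_u = 0.163510, p_m = 0.666667, p_d = 0.169823
Discount per step: exp(-r*dt) = 0.979586
Stock lattice S(k, j) with j the centered position index:
  k=0: S(0,+0) = 27.3200
  k=1: S(1,-1) = 18.8476; S(1,+0) = 27.3200; S(1,+1) = 39.6008
  k=2: S(2,-2) = 13.0027; S(2,-1) = 18.8476; S(2,+0) = 27.3200; S(2,+1) = 39.6008; S(2,+2) = 57.4021
Terminal payoffs V(N, j) = max(K - S_T, 0):
  V(2,-2) = 16.327301; V(2,-1) = 10.482355; V(2,+0) = 2.010000; V(2,+1) = 0.000000; V(2,+2) = 0.000000
Backward induction: V(k, j) = exp(-r*dt) * [p_u * V(k+1, j+1) + p_m * V(k+1, j) + p_d * V(k+1, j-1)]
  V(1,-1) = exp(-r*dt) * [p_u*2.010000 + p_m*10.482355 + p_d*16.327301] = 9.883682
  V(1,+0) = exp(-r*dt) * [p_u*0.000000 + p_m*2.010000 + p_d*10.482355] = 3.056455
  V(1,+1) = exp(-r*dt) * [p_u*0.000000 + p_m*0.000000 + p_d*2.010000] = 0.334377
  V(0,+0) = exp(-r*dt) * [p_u*0.334377 + p_m*3.056455 + p_d*9.883682] = 3.693815

Answer: Price = V(0,0) = 3.6938


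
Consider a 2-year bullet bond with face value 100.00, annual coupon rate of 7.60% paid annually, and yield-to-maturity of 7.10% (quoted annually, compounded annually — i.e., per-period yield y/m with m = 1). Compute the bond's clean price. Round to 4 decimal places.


Answer: Price = 100.9028

Derivation:
Coupon per period c = face * coupon_rate / m = 7.600000
Periods per year m = 1; per-period yield y/m = 0.071000
Number of cashflows N = 2
Cashflows (t years, CF_t, discount factor 1/(1+y/m)^(m*t), PV):
  t = 1.0000: CF_t = 7.600000, DF = 0.933707, PV = 7.096172
  t = 2.0000: CF_t = 107.600000, DF = 0.871808, PV = 93.806586
Price P = sum_t PV_t = 100.902758


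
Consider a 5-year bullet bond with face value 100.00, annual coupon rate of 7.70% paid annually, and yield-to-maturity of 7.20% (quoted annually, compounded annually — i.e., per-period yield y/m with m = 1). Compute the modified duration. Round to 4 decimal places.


Coupon per period c = face * coupon_rate / m = 7.700000
Periods per year m = 1; per-period yield y/m = 0.072000
Number of cashflows N = 5
Cashflows (t years, CF_t, discount factor 1/(1+y/m)^(m*t), PV):
  t = 1.0000: CF_t = 7.700000, DF = 0.932836, PV = 7.182836
  t = 2.0000: CF_t = 7.700000, DF = 0.870183, PV = 6.700407
  t = 3.0000: CF_t = 7.700000, DF = 0.811738, PV = 6.250379
  t = 4.0000: CF_t = 7.700000, DF = 0.757218, PV = 5.830578
  t = 5.0000: CF_t = 107.700000, DF = 0.706360, PV = 76.074968
Price P = sum_t PV_t = 102.039167
First compute Macaulay numerator sum_t t * PV_t:
  t * PV_t at t = 1.0000: 7.182836
  t * PV_t at t = 2.0000: 13.400813
  t * PV_t at t = 3.0000: 18.751138
  t * PV_t at t = 4.0000: 23.322311
  t * PV_t at t = 5.0000: 380.374838
Macaulay duration D = 443.031936 / 102.039167 = 4.341783
Modified duration = D / (1 + y/m) = 4.341783 / (1 + 0.072000) = 4.050171

Answer: Modified duration = 4.0502


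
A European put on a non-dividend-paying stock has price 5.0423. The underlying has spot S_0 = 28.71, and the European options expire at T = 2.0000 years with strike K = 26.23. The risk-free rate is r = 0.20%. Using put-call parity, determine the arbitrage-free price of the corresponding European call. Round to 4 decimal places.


Answer: Call price = 7.6270

Derivation:
Put-call parity: C - P = S_0 * exp(-qT) - K * exp(-rT).
S_0 * exp(-qT) = 28.7100 * 1.00000000 = 28.71000000
K * exp(-rT) = 26.2300 * 0.99600799 = 26.12528956
C = P + S*exp(-qT) - K*exp(-rT)
C = 5.0423 + 28.71000000 - 26.12528956 = 7.6270


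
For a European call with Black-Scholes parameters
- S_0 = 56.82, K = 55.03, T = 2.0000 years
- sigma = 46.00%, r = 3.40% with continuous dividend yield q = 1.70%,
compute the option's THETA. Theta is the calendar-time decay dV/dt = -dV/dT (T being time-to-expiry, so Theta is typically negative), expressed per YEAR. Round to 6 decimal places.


Answer: Theta = -3.351383

Derivation:
d1 = 0.4267387662; d2 = -0.2237994725
phi(d1) = 0.3642220680; exp(-qT) = 0.9665715046; exp(-rT) = 0.9342604736
Theta = -S*exp(-qT)*phi(d1)*sigma/(2*sqrt(T)) - r*K*exp(-rT)*N(d2) + q*S*exp(-qT)*N(d1)
N(d1) = 0.6652151943; N(d2) = 0.4114566702; sqrt(T) = 1.4142135624
Term 1 = -56.8200 * 0.9665715046 * 0.3642220680 * 0.4600 / (2 * 1.4142135624) = -3.2532265731
Term 2 = -0.0340 * 55.0300 * 0.9342604736 * 0.4114566702 = -0.7192345015
Term 3 = 0.0170 * 56.8200 * 0.9665715046 * 0.6652151943 = 0.6210782188
Theta = -3.2532265731 + (-0.7192345015) + (0.6210782188) = -3.351383


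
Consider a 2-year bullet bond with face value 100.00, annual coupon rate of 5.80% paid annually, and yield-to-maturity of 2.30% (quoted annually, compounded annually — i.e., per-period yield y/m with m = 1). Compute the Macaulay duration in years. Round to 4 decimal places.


Coupon per period c = face * coupon_rate / m = 5.800000
Periods per year m = 1; per-period yield y/m = 0.023000
Number of cashflows N = 2
Cashflows (t years, CF_t, discount factor 1/(1+y/m)^(m*t), PV):
  t = 1.0000: CF_t = 5.800000, DF = 0.977517, PV = 5.669599
  t = 2.0000: CF_t = 105.800000, DF = 0.955540, PV = 101.096100
Price P = sum_t PV_t = 106.765699
Macaulay numerator sum_t t * PV_t:
  t * PV_t at t = 1.0000: 5.669599
  t * PV_t at t = 2.0000: 202.192199
Macaulay duration D = (sum_t t * PV_t) / P = 207.861798 / 106.765699 = 1.946897

Answer: Macaulay duration = 1.9469 years


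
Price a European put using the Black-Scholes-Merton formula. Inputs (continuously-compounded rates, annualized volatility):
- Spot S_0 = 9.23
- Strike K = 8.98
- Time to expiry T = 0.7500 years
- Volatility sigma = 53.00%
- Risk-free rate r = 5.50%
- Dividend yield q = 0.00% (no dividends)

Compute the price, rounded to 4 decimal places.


d1 = (ln(S/K) + (r - q + 0.5*sigma^2) * T) / (sigma * sqrt(T)) = 0.37919204
d2 = d1 - sigma * sqrt(T) = -0.07980143
exp(-rT) = 0.95958920; exp(-qT) = 1.00000000
P = K * exp(-rT) * N(-d2) - S_0 * exp(-qT) * N(-d1)
N(-d1) = 0.35227263; N(-d2) = 0.53180241
P = 8.9800 * 0.95958920 * 0.53180241 - 9.2300 * 1.00000000 * 0.35227263 = 1.3311

Answer: Price = 1.3311


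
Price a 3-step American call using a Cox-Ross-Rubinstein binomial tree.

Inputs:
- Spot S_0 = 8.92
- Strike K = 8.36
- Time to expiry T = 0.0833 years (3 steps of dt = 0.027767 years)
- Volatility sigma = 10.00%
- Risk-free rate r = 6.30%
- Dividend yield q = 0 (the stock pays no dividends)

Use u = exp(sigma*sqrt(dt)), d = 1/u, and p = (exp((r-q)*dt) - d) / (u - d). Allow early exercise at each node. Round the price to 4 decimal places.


Answer: Price = V(0,0) = 0.6038

Derivation:
dt = T/N = 0.027767
u = exp(sigma*sqrt(dt)) = 1.016803; d = 1/u = 0.983475
p = (exp((r-q)*dt) - d) / (u - d) = 0.548367
Discount per step: exp(-r*dt) = 0.998252
Stock lattice S(k, i) with i counting down-moves:
  k=0: S(0,0) = 8.9200
  k=1: S(1,0) = 9.0699; S(1,1) = 8.7726
  k=2: S(2,0) = 9.2223; S(2,1) = 8.9200; S(2,2) = 8.6276
  k=3: S(3,0) = 9.3772; S(3,1) = 9.0699; S(3,2) = 8.7726; S(3,3) = 8.4851
Terminal payoffs V(N, i) = max(S_T - K, 0):
  V(3,0) = 1.017244; V(3,1) = 0.709882; V(3,2) = 0.412595; V(3,3) = 0.125051
Backward induction: V(k, i) = exp(-r*dt) * [p * V(k+1, i) + (1-p) * V(k+1, i+1)]; then take max(V_cont, immediate exercise) for American.
  V(2,0) = exp(-r*dt) * [p*1.017244 + (1-p)*0.709882] = 0.876894; exercise = 0.862283; V(2,0) = max -> 0.876894
  V(2,1) = exp(-r*dt) * [p*0.709882 + (1-p)*0.412595] = 0.574611; exercise = 0.560000; V(2,1) = max -> 0.574611
  V(2,2) = exp(-r*dt) * [p*0.412595 + (1-p)*0.125051] = 0.282237; exercise = 0.267625; V(2,2) = max -> 0.282237
  V(1,0) = exp(-r*dt) * [p*0.876894 + (1-p)*0.574611] = 0.739079; exercise = 0.709882; V(1,0) = max -> 0.739079
  V(1,1) = exp(-r*dt) * [p*0.574611 + (1-p)*0.282237] = 0.441792; exercise = 0.412595; V(1,1) = max -> 0.441792
  V(0,0) = exp(-r*dt) * [p*0.739079 + (1-p)*0.441792] = 0.603758; exercise = 0.560000; V(0,0) = max -> 0.603758


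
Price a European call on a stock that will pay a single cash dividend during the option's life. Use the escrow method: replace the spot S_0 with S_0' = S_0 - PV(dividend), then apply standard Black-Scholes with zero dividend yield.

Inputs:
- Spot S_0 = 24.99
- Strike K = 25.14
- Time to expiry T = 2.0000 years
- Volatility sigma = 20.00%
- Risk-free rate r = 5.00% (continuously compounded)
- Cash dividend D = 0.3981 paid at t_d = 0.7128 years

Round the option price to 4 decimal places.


PV(D) = D * exp(-r * t_d) = 0.3981 * 0.96498763 = 0.38416157
S_0' = S_0 - PV(D) = 24.9900 - 0.38416157 = 24.60583843
d1 = (ln(S_0'/K) + (r + sigma^2/2)*T) / (sigma*sqrt(T)) = 0.41904402
d2 = d1 - sigma*sqrt(T) = 0.13620130
exp(-rT) = 0.90483742
N(d1) = 0.66240802; N(d2) = 0.55416893
C = S_0' * N(d1) - K * exp(-rT) * N(d2) = 24.60583843 * 0.66240802 - 25.1400 * 0.90483742 * 0.55416893 = 3.6931

Answer: Price = 3.6931
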